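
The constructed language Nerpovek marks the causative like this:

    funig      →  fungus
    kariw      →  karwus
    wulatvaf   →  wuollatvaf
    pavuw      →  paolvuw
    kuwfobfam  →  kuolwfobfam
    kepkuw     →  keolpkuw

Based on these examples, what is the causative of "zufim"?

"zufim" has last vowel 'i'. The stems whose last vowel is 'i' (funig → fungus, kariw → karwus) delete the last vowel and add -us.
The other pattern: stems whose last vowel is 'a' or 'u' insert -ol- after the first vowel.
So zufim → zufmus.

zufmus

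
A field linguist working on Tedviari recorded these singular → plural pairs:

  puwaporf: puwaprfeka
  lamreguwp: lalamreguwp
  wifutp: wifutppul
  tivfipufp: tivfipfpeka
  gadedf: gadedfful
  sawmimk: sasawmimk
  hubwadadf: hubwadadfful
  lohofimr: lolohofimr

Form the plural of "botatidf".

botatidfful

wifutp and lamreguwp both end in -p yet inflect differently (wifutppul, lalamreguwp), so the final letter is not what conditions the rule; the second-to-last letter is.
"botatidf" has second-to-last letter 'd'. The stems whose second-to-last letter is 'd' (hubwadadf → hubwadadfful, gadedf → gadedfful) double the final consonant and add -ul.
So botatidf → botatidfful.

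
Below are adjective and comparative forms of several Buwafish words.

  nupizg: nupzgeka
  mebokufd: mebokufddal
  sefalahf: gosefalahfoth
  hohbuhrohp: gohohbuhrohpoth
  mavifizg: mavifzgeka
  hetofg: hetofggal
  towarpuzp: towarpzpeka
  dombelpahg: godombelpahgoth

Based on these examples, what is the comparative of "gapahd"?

gogapahdoth

towarpuzp and hohbuhrohp both end in -p yet inflect differently (towarpzpeka, gohohbuhrohpoth), so the final letter is not what conditions the rule; the second-to-last letter is.
"gapahd" has second-to-last letter 'h'. The stems whose second-to-last letter is 'h' (hohbuhrohp → gohohbuhrohpoth, sefalahf → gosefalahfoth, dombelpahg → godombelpahgoth) add go- … -oth around the stem.
The other patterns: stems whose second-to-last letter is 'z' delete the last vowel and add -eka; stems whose second-to-last letter is 'f' double the final consonant and add -al.
So gapahd → gogapahdoth.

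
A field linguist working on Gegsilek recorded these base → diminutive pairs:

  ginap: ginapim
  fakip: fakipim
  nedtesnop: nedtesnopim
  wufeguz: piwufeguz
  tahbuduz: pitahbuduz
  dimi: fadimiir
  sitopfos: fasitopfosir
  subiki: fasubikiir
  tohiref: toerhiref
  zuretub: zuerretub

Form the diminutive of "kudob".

fakip and dimi both have last vowel 'i' yet inflect differently (fakipim, fadimiir), so the last vowel is not what conditions the rule; the final letter is.
"kudob" ends in -b. The one such stem in the data (zuretub → zuerretub) inserts -er- after the first vowel (as does tohiref), so the same rule applies.
The other patterns: stems ending in -p add -im; stems ending in -z add the prefix pi-; stems ending in -i or -s add fa- … -ir around the stem.
So kudob → kuerdob.

kuerdob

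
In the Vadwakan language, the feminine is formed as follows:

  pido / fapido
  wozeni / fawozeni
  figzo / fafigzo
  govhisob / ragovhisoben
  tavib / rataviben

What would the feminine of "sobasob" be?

rasobasoben

pido and govhisob both have last vowel 'o' yet inflect differently (fapido, ragovhisoben), so the last vowel is not what conditions the rule; whether the stem ends in a vowel or a consonant is.
"sobasob" ends in a consonant. The stems ending in a consonant (govhisob → ragovhisoben, tavib → rataviben) add ra- … -en around the stem.
The other pattern: stems ending in a vowel add the prefix fa-.
So sobasob → rasobasoben.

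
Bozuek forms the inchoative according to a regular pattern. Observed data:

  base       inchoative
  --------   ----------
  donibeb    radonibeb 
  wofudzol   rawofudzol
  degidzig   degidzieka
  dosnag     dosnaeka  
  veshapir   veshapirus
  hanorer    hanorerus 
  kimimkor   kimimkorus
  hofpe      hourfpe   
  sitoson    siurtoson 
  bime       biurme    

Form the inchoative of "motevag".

degidzig and veshapir both have last vowel 'i' yet inflect differently (degidzieka, veshapirus), so the last vowel is not what conditions the rule; the final letter is.
"motevag" ends in -g. The stems ending in -g (degidzig → degidzieka, dosnag → dosnaeka) drop the final letter and add -eka.
The other patterns: stems ending in -b or -l add the prefix ra-; stems ending in -r add -us; stems ending in -e or -n insert -ur- after the first vowel.
So motevag → motevaeka.

motevaeka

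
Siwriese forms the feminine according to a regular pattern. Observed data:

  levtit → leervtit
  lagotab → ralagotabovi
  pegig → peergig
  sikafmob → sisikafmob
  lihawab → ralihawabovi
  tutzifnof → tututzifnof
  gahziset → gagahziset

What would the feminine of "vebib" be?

sikafmob and lagotab both end in -b yet inflect differently (sisikafmob, ralagotabovi), so the final letter is not what conditions the rule; the last vowel is.
"vebib" has last vowel 'i'. The stems whose last vowel is 'i' (pegig → peergig, levtit → leervtit) insert -er- after the first vowel.
The other patterns: stems whose last vowel is 'e' or 'o' repeat the first consonant+vowel as a prefix; stems whose last vowel is 'a' add ra- … -ovi around the stem.
So vebib → veerbib.

veerbib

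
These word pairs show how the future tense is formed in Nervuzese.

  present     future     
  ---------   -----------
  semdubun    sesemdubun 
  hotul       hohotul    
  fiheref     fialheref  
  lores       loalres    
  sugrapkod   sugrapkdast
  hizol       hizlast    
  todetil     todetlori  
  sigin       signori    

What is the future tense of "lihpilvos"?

lihpilvsast

hotul and hizol both end in -l yet inflect differently (hohotul, hizlast), so the final letter is not what conditions the rule; the last vowel is.
"lihpilvos" has last vowel 'o'. The stems whose last vowel is 'o' (sugrapkod → sugrapkdast, hizol → hizlast) delete the last vowel and add -ast.
The other patterns: stems whose last vowel is 'u' repeat the first consonant+vowel as a prefix; stems whose last vowel is 'e' insert -al- after the first vowel; stems whose last vowel is 'i' delete the last vowel and add -ori.
So lihpilvos → lihpilvsast.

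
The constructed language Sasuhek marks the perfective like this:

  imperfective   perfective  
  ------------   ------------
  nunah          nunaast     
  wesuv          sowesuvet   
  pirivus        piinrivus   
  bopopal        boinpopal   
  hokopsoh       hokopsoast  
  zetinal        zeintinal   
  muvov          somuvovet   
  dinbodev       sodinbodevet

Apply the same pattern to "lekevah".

muvov and hokopsoh both have last vowel 'o' yet inflect differently (somuvovet, hokopsoast), so the last vowel is not what conditions the rule; the final letter is.
"lekevah" ends in -h. The stems ending in -h (nunah → nunaast, hokopsoh → hokopsoast) drop the final letter and add -ast.
The other patterns: stems ending in -v add so- … -et around the stem; stems ending in -l or -s insert -in- after the first vowel.
So lekevah → lekevaast.

lekevaast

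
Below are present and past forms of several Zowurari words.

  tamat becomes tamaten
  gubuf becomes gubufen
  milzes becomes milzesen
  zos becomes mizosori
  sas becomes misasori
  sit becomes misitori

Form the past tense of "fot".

mifotori

"fot" has 1 vowel. The stems with 1 vowel (zos → mizosori, sas → misasori, sit → misitori) add mi- … -ori around the stem.
So fot → mifotori.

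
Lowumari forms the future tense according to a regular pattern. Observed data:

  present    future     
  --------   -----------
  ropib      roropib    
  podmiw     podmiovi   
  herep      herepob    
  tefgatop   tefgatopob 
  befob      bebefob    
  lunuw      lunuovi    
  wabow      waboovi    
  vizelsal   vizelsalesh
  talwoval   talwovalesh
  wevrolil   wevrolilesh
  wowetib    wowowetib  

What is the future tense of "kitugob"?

befob and wabow both have last vowel 'o' yet inflect differently (bebefob, waboovi), so the last vowel is not what conditions the rule; the final letter is.
"kitugob" ends in -b. The stems ending in -b (ropib → roropib, befob → bebefob, wowetib → wowowetib) repeat the first consonant+vowel as a prefix.
So kitugob → kikitugob.

kikitugob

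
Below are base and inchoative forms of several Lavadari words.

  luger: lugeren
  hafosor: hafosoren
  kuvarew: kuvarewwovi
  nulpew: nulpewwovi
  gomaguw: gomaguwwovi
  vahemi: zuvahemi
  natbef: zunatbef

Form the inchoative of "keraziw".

luger and kuvarew both have last vowel 'e' yet inflect differently (lugeren, kuvarewwovi), so the last vowel is not what conditions the rule; the final letter is.
"keraziw" ends in -w. The stems ending in -w (kuvarew → kuvarewwovi, nulpew → nulpewwovi, gomaguw → gomaguwwovi) double the final consonant and add -ovi.
So keraziw → keraziwwovi.

keraziwwovi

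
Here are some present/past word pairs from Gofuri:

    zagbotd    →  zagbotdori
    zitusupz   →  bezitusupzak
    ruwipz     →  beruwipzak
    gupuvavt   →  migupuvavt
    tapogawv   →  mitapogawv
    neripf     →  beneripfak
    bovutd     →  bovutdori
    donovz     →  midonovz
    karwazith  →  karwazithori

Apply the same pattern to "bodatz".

bodatzori

ruwipz and donovz both end in -z yet inflect differently (beruwipzak, midonovz), so the final letter is not what conditions the rule; the second-to-last letter is.
"bodatz" has second-to-last letter 't'. The stems whose second-to-last letter is 't' (bovutd → bovutdori, karwazith → karwazithori, zagbotd → zagbotdori) add -ori.
The other patterns: stems whose second-to-last letter is 'p' add be- … -ak around the stem; stems whose second-to-last letter is 'v' or 'w' add the prefix mi-.
So bodatz → bodatzori.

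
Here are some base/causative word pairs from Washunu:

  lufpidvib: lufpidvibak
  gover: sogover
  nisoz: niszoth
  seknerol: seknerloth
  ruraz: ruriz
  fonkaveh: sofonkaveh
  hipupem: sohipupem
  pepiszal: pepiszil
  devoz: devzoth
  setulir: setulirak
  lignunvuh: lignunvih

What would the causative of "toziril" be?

seknerol and pepiszal both end in -l yet inflect differently (seknerloth, pepiszil), so the final letter is not what conditions the rule; the last vowel is.
"toziril" has last vowel 'i'. The stems whose last vowel is 'i' (setulir → setulirak, lufpidvib → lufpidvibak) add -ak.
So toziril → tozirilak.

tozirilak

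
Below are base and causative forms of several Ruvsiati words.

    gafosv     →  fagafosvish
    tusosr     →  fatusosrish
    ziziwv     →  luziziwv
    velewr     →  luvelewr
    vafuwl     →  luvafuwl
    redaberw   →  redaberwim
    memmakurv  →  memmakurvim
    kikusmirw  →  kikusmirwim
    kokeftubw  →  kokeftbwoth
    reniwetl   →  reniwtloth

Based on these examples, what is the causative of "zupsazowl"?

gafosv and ziziwv both end in -v yet inflect differently (fagafosvish, luziziwv), so the final letter is not what conditions the rule; the second-to-last letter is.
"zupsazowl" has second-to-last letter 'w'. The stems whose second-to-last letter is 'w' (ziziwv → luziziwv, velewr → luvelewr, vafuwl → luvafuwl) add the prefix lu-.
So zupsazowl → luzupsazowl.

luzupsazowl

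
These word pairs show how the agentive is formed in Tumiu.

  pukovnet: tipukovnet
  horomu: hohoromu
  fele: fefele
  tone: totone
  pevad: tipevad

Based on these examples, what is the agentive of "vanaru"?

vavanaru

"vanaru" ends in a vowel. The stems ending in a vowel (fele → fefele, horomu → hohoromu, tone → totone) repeat the first consonant+vowel as a prefix.
So vanaru → vavanaru.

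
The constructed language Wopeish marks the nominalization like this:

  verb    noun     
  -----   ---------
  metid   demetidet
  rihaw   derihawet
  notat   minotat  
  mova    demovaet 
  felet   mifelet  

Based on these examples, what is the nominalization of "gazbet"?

notat and rihaw both have last vowel 'a' yet inflect differently (minotat, derihawet), so the last vowel is not what conditions the rule; the final letter is.
"gazbet" ends in -t. The stems ending in -t (notat → minotat, felet → mifelet) add the prefix mi-.
The other pattern: stems ending in -a, -d or -w add de- … -et around the stem.
So gazbet → migazbet.

migazbet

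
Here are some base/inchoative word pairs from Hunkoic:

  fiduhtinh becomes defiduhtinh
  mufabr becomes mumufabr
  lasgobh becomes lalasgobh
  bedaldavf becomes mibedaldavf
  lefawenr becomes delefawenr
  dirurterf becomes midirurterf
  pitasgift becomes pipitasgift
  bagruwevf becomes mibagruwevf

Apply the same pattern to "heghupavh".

miheghupavh

fiduhtinh and lasgobh both end in -h yet inflect differently (defiduhtinh, lalasgobh), so the final letter is not what conditions the rule; the second-to-last letter is.
"heghupavh" has second-to-last letter 'v'. The stems whose second-to-last letter is 'v' (bedaldavf → mibedaldavf, bagruwevf → mibagruwevf) add the prefix mi-.
So heghupavh → miheghupavh.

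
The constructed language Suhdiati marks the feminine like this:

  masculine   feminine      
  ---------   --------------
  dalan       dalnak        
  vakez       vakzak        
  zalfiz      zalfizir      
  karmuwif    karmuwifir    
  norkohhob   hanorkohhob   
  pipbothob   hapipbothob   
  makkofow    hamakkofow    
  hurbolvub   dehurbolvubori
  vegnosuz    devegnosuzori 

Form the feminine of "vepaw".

vakez and zalfiz both end in -z yet inflect differently (vakzak, zalfizir), so the final letter is not what conditions the rule; the last vowel is.
"vepaw" has last vowel 'a'. The one such stem in the data (dalan → dalnak) deletes the last vowel and adds -ak (as does vakez), so the same rule applies.
The other patterns: stems whose last vowel is 'i' add -ir; stems whose last vowel is 'o' add the prefix ha-; stems whose last vowel is 'u' add de- … -ori around the stem.
So vepaw → vepwak.

vepwak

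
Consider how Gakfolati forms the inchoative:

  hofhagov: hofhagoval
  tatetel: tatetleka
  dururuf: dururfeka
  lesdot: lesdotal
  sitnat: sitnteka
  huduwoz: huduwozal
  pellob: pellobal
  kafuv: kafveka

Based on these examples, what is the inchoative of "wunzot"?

wunzotal

lesdot and sitnat both end in -t yet inflect differently (lesdotal, sitnteka), so the final letter is not what conditions the rule; the last vowel is.
"wunzot" has last vowel 'o'. The stems whose last vowel is 'o' (huduwoz → huduwozal, hofhagov → hofhagoval, pellob → pellobal) add -al.
The other pattern: stems whose last vowel is 'a', 'e' or 'u' delete the last vowel and add -eka.
So wunzot → wunzotal.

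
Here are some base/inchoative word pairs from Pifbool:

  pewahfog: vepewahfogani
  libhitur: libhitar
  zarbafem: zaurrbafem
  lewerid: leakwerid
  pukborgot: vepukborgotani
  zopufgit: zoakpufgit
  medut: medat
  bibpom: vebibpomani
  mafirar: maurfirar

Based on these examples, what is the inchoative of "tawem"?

bibpom and zarbafem both end in -m yet inflect differently (vebibpomani, zaurrbafem), so the final letter is not what conditions the rule; the last vowel is.
"tawem" has last vowel 'e'. The one such stem in the data (zarbafem → zaurrbafem) inserts -ur- after the first vowel (as does mafirar), so the same rule applies.
The other patterns: stems whose last vowel is 'o' add ve- … -ani around the stem; stems whose last vowel is 'i' insert -ak- after the first vowel; stems whose last vowel is 'u' change the last vowel to 'a'.
So tawem → taurwem.

taurwem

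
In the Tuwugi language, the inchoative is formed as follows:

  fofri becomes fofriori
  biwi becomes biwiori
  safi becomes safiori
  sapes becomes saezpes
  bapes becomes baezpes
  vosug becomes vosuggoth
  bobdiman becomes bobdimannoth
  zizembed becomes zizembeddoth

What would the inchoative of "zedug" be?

sapes and zizembed both have last vowel 'e' yet inflect differently (saezpes, zizembeddoth), so the last vowel is not what conditions the rule; the final letter is.
"zedug" ends in -g. The one such stem in the data (vosug → vosuggoth) doubles the final consonant and adds -oth (as do bobdiman, zizembed), so the same rule applies.
The other patterns: stems ending in -i add -ori; stems ending in -s insert -ez- after the first vowel.
So zedug → zeduggoth.

zeduggoth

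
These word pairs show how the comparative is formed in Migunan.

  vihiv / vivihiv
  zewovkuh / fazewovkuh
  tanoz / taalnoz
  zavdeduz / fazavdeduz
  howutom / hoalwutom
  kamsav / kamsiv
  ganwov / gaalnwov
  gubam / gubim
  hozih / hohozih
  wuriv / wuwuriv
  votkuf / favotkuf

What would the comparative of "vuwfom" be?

zavdeduz and tanoz both end in -z yet inflect differently (fazavdeduz, taalnoz), so the final letter is not what conditions the rule; the last vowel is.
"vuwfom" has last vowel 'o'. The stems whose last vowel is 'o' (ganwov → gaalnwov, howutom → hoalwutom, tanoz → taalnoz) insert -al- after the first vowel.
So vuwfom → vualwfom.

vualwfom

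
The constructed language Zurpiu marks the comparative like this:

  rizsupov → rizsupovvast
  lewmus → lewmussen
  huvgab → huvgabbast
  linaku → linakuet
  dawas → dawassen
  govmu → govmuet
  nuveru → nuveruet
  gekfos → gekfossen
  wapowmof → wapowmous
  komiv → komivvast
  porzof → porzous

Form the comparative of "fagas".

fagassen

porzof and gekfos both have last vowel 'o' yet inflect differently (porzous, gekfossen), so the last vowel is not what conditions the rule; the final letter is.
"fagas" ends in -s. The stems ending in -s (dawas → dawassen, gekfos → gekfossen, lewmus → lewmussen) double the final consonant and add -en.
So fagas → fagassen.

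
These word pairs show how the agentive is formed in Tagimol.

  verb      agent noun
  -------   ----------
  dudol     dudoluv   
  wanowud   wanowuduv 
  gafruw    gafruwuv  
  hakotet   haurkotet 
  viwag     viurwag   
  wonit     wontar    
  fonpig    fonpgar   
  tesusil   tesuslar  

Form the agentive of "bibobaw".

dudol and tesusil both end in -l yet inflect differently (dudoluv, tesuslar), so the final letter is not what conditions the rule; the last vowel is.
"bibobaw" has last vowel 'a'. The one such stem in the data (viwag → viurwag) inserts -ur- after the first vowel (as does hakotet), so the same rule applies.
So bibobaw → biurbobaw.

biurbobaw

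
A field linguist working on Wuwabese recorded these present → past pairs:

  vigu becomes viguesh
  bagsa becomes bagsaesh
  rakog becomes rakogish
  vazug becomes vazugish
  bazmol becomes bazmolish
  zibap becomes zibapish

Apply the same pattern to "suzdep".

vigu and vazug both have last vowel 'u' yet inflect differently (viguesh, vazugish), so the last vowel is not what conditions the rule; whether the stem ends in a vowel or a consonant is.
"suzdep" ends in a consonant. The stems ending in a consonant (rakog → rakogish, vazug → vazugish, bazmol → bazmolish) add -ish.
So suzdep → suzdepish.

suzdepish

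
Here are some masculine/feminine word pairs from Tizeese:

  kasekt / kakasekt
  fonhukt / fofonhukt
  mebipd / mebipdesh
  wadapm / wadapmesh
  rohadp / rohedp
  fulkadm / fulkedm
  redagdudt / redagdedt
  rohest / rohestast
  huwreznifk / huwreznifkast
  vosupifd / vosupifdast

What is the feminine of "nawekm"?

nanawekm

wadapm and fulkadm both end in -m yet inflect differently (wadapmesh, fulkedm), so the final letter is not what conditions the rule; the second-to-last letter is.
"nawekm" has second-to-last letter 'k'. The stems whose second-to-last letter is 'k' (kasekt → kakasekt, fonhukt → fofonhukt) repeat the first consonant+vowel as a prefix.
The other patterns: stems whose second-to-last letter is 'p' add -esh; stems whose second-to-last letter is 'd' change the last vowel to 'e'; stems whose second-to-last letter is 'f' or 's' add -ast.
So nawekm → nanawekm.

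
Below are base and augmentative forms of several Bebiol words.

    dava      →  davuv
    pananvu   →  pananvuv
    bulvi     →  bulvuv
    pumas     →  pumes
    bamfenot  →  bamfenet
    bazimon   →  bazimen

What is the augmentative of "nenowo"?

nenowuv

"nenowo" ends in a vowel. The stems ending in a vowel (dava → davuv, pananvu → pananvuv, bulvi → bulvuv) drop the final letter and add -uv.
So nenowo → nenowuv.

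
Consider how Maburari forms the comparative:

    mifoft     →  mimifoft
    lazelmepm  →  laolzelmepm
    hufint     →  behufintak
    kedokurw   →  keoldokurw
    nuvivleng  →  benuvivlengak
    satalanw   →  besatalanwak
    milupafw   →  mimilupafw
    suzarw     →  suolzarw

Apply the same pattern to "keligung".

"keligung" has second-to-last letter 'n'. The stems whose second-to-last letter is 'n' (hufint → behufintak, satalanw → besatalanwak, nuvivleng → benuvivlengak) add be- … -ak around the stem.
The other patterns: stems whose second-to-last letter is 'f' repeat the first consonant+vowel as a prefix; stems whose second-to-last letter is 'p' or 'r' insert -ol- after the first vowel.
So keligung → bekeligungak.

bekeligungak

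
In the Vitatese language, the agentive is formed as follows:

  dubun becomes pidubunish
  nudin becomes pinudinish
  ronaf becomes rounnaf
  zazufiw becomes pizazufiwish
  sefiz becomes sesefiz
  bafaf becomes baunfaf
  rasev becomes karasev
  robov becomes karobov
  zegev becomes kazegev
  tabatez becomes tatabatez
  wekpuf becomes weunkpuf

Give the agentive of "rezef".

reunzef

"rezef" ends in -f. The stems ending in -f (ronaf → rounnaf, bafaf → baunfaf, wekpuf → weunkpuf) insert -un- after the first vowel.
The other patterns: stems ending in -n or -w add pi- … -ish around the stem; stems ending in -z repeat the first consonant+vowel as a prefix; stems ending in -v add the prefix ka-.
So rezef → reunzef.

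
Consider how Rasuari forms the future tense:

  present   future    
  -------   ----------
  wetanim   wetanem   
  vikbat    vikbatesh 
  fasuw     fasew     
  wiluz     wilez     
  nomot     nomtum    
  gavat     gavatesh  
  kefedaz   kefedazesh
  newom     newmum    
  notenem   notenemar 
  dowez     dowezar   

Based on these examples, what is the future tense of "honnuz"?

honnez

"honnuz" has last vowel 'u'. The stems whose last vowel is 'u' (fasuw → fasew, wiluz → wilez) change the last vowel to 'e'.
So honnuz → honnez.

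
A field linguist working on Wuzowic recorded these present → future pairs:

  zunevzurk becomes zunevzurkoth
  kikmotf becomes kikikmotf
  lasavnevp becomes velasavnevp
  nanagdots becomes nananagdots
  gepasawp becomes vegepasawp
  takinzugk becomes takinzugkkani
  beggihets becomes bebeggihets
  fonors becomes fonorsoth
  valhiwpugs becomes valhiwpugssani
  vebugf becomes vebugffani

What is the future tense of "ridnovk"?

valhiwpugs and beggihets both end in -s yet inflect differently (valhiwpugssani, bebeggihets), so the final letter is not what conditions the rule; the second-to-last letter is.
"ridnovk" has second-to-last letter 'v'. The one such stem in the data (lasavnevp → velasavnevp) adds the prefix ve-, so the same rule applies.
The other patterns: stems whose second-to-last letter is 'g' double the final consonant and add -ani; stems whose second-to-last letter is 't' repeat the first consonant+vowel as a prefix; stems whose second-to-last letter is 'r' add -oth.
So ridnovk → veridnovk.

veridnovk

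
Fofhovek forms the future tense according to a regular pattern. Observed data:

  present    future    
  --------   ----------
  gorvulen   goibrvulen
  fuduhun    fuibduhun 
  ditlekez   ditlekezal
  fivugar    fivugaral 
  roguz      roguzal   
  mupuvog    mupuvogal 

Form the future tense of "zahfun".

zaibhfun

gorvulen and ditlekez both have last vowel 'e' yet inflect differently (goibrvulen, ditlekezal), so the last vowel is not what conditions the rule; the final letter is.
"zahfun" ends in -n. The stems ending in -n (gorvulen → goibrvulen, fuduhun → fuibduhun) insert -ib- after the first vowel.
The other pattern: stems ending in -g, -r or -z add -al.
So zahfun → zaibhfun.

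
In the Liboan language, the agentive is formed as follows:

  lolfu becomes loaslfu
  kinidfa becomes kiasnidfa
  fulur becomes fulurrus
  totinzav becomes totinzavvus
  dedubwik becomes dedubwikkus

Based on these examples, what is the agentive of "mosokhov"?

lolfu and fulur both have last vowel 'u' yet inflect differently (loaslfu, fulurrus), so the last vowel is not what conditions the rule; whether the stem ends in a vowel or a consonant is.
"mosokhov" ends in a consonant. The stems ending in a consonant (fulur → fulurrus, totinzav → totinzavvus, dedubwik → dedubwikkus) double the final consonant and add -us.
The other pattern: stems ending in a vowel insert -as- after the first vowel.
So mosokhov → mosokhovvus.

mosokhovvus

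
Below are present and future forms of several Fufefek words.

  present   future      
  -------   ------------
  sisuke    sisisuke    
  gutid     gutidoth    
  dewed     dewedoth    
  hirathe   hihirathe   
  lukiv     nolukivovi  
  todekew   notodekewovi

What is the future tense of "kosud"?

kosudoth

hirathe and dewed both have last vowel 'e' yet inflect differently (hihirathe, dewedoth), so the last vowel is not what conditions the rule; the final letter is.
"kosud" ends in -d. The stems ending in -d (gutid → gutidoth, dewed → dewedoth) add -oth.
So kosud → kosudoth.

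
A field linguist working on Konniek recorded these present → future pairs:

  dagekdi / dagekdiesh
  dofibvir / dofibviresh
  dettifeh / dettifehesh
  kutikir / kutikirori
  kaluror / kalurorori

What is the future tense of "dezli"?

kaluror and dofibvir both end in -r yet inflect differently (kalurorori, dofibviresh), so the final letter is not what conditions the rule; the first letter is.
"dezli" begins with d-. The stems beginning with d- (dagekdi → dagekdiesh, dettifeh → dettifehesh, dofibvir → dofibviresh) add -esh.
The other pattern: stems beginning with k- add -ori.
So dezli → dezliesh.

dezliesh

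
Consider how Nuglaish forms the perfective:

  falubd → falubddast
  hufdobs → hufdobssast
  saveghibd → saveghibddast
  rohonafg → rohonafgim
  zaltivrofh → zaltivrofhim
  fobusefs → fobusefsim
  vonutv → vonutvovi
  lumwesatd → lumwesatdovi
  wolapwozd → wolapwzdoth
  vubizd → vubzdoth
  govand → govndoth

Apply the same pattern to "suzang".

"suzang" has second-to-last letter 'n'. The one such stem in the data (govand → govndoth) deletes the last vowel and adds -oth (as do wolapwozd, vubizd), so the same rule applies.
The other patterns: stems whose second-to-last letter is 'b' double the final consonant and add -ast; stems whose second-to-last letter is 'f' add -im; stems whose second-to-last letter is 't' add -ovi.
So suzang → suzngoth.

suzngoth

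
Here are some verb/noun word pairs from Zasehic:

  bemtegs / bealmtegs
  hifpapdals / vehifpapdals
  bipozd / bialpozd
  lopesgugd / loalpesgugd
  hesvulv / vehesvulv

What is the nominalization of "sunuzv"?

hifpapdals and bemtegs both end in -s yet inflect differently (vehifpapdals, bealmtegs), so the final letter is not what conditions the rule; the second-to-last letter is.
"sunuzv" has second-to-last letter 'z'. The one such stem in the data (bipozd → bialpozd) inserts -al- after the first vowel (as do bemtegs, lopesgugd), so the same rule applies.
So sunuzv → sualnuzv.

sualnuzv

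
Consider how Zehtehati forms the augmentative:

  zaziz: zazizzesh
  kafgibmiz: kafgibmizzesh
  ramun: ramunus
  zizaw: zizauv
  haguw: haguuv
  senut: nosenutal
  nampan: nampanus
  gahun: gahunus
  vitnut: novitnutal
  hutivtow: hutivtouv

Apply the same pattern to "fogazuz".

"fogazuz" ends in -z. The stems ending in -z (kafgibmiz → kafgibmizzesh, zaziz → zazizzesh) double the final consonant and add -esh.
So fogazuz → fogazuzzesh.

fogazuzzesh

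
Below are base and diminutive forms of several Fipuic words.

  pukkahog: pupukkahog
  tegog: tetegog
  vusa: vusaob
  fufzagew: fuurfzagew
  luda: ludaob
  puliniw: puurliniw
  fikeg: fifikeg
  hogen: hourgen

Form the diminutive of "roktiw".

fikeg and fufzagew both have last vowel 'e' yet inflect differently (fifikeg, fuurfzagew), so the last vowel is not what conditions the rule; the final letter is.
"roktiw" ends in -w. The stems ending in -w (fufzagew → fuurfzagew, puliniw → puurliniw) insert -ur- after the first vowel.
So roktiw → rourktiw.

rourktiw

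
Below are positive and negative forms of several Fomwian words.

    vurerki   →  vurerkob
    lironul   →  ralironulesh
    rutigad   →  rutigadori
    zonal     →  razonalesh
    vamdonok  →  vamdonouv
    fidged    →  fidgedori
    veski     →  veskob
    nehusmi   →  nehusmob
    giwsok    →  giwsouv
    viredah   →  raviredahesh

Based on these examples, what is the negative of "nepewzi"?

nepewzob

rutigad and zonal both have last vowel 'a' yet inflect differently (rutigadori, razonalesh), so the last vowel is not what conditions the rule; the final letter is.
"nepewzi" ends in -i. The stems ending in -i (vurerki → vurerkob, veski → veskob, nehusmi → nehusmob) drop the final letter and add -ob.
The other patterns: stems ending in -k drop the final letter and add -uv; stems ending in -d add -ori; stems ending in -h or -l add ra- … -esh around the stem.
So nepewzi → nepewzob.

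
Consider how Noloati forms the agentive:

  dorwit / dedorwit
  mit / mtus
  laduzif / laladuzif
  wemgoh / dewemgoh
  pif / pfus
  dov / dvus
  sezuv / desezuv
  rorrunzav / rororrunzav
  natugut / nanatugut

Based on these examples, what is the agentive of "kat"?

ktus

dov and sezuv both end in -v yet inflect differently (dvus, desezuv), so the final letter is not what conditions the rule; the number of vowels is.
"kat" has 1 vowel. The stems with 1 vowel (dov → dvus, pif → pfus, mit → mtus) delete the last vowel and add -us.
So kat → ktus.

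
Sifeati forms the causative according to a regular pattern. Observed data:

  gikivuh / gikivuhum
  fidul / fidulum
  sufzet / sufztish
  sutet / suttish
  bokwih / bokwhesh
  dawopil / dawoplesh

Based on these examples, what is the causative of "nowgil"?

nowglesh

gikivuh and bokwih both end in -h yet inflect differently (gikivuhum, bokwhesh), so the final letter is not what conditions the rule; the last vowel is.
"nowgil" has last vowel 'i'. The stems whose last vowel is 'i' (bokwih → bokwhesh, dawopil → dawoplesh) delete the last vowel and add -esh.
So nowgil → nowglesh.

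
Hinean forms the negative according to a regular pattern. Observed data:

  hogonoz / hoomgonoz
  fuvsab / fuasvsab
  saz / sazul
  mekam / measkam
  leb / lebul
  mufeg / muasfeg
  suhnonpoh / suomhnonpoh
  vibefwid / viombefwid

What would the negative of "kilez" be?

kiaslez

"kilez" has 2 vowels. The stems with 2 vowels (fuvsab → fuasvsab, mekam → measkam, mufeg → muasfeg) insert -as- after the first vowel.
So kilez → kiaslez.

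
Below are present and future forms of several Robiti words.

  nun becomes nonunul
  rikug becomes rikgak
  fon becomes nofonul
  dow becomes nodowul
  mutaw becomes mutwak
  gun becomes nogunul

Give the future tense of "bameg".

bamgak

dow and mutaw both end in -w yet inflect differently (nodowul, mutwak), so the final letter is not what conditions the rule; the number of vowels is.
"bameg" has 2 vowels. The stems with 2 vowels (mutaw → mutwak, rikug → rikgak) delete the last vowel and add -ak.
So bameg → bamgak.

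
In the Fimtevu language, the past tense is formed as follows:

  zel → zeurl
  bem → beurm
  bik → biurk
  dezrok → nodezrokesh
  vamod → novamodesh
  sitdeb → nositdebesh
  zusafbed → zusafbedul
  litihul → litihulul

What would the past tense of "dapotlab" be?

dapotlabul

bik and dezrok both end in -k yet inflect differently (biurk, nodezrokesh), so the final letter is not what conditions the rule; the number of vowels is.
"dapotlab" has 3 vowels. The stems with 3 vowels (zusafbed → zusafbedul, litihul → litihulul) add -ul.
The other patterns: stems with 1 vowel insert -ur- after the first vowel; stems with 2 vowels add no- … -esh around the stem.
So dapotlab → dapotlabul.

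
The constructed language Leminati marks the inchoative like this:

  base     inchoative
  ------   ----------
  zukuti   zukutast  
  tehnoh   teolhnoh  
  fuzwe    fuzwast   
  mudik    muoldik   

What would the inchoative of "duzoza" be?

duzozast

zukuti and mudik both have last vowel 'i' yet inflect differently (zukutast, muoldik), so the last vowel is not what conditions the rule; whether the stem ends in a vowel or a consonant is.
"duzoza" ends in a vowel. The stems ending in a vowel (zukuti → zukutast, fuzwe → fuzwast) drop the final letter and add -ast.
The other pattern: stems ending in a consonant insert -ol- after the first vowel.
So duzoza → duzozast.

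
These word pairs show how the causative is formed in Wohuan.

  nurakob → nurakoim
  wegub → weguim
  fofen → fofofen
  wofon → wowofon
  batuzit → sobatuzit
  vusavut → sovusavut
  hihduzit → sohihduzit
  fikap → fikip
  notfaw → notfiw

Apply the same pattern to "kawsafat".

nurakob and wofon both have last vowel 'o' yet inflect differently (nurakoim, wowofon), so the last vowel is not what conditions the rule; the final letter is.
"kawsafat" ends in -t. The stems ending in -t (batuzit → sobatuzit, vusavut → sovusavut, hihduzit → sohihduzit) add the prefix so-.
The other patterns: stems ending in -b drop the final letter and add -im; stems ending in -n repeat the first consonant+vowel as a prefix; stems ending in -p or -w change the last vowel to 'i'.
So kawsafat → sokawsafat.

sokawsafat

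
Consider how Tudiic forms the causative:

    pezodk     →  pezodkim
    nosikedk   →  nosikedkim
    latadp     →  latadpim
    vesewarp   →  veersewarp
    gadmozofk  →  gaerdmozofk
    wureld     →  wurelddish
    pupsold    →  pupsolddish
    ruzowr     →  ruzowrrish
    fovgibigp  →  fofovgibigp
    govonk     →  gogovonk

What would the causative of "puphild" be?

puphilddish

latadp and vesewarp both end in -p yet inflect differently (latadpim, veersewarp), so the final letter is not what conditions the rule; the second-to-last letter is.
"puphild" has second-to-last letter 'l'. The stems whose second-to-last letter is 'l' (wureld → wurelddish, pupsold → pupsolddish) double the final consonant and add -ish.
The other patterns: stems whose second-to-last letter is 'd' add -im; stems whose second-to-last letter is 'f' or 'r' insert -er- after the first vowel; stems whose second-to-last letter is 'g' or 'n' repeat the first consonant+vowel as a prefix.
So puphild → puphilddish.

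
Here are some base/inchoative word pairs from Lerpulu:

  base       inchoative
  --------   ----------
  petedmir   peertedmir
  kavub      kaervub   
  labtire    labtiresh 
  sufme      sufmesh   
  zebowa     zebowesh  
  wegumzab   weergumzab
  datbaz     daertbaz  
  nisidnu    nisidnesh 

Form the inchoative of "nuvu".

nuvesh

"nuvu" ends in a vowel. The stems ending in a vowel (nisidnu → nisidnesh, sufme → sufmesh, labtire → labtiresh) drop the final letter and add -esh.
So nuvu → nuvesh.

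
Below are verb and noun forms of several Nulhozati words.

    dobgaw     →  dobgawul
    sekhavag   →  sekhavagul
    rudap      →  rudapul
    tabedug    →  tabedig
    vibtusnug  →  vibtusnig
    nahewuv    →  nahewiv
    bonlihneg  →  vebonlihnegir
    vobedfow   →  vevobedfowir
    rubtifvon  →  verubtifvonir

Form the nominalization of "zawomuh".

zawomih

sekhavag and tabedug both end in -g yet inflect differently (sekhavagul, tabedig), so the final letter is not what conditions the rule; the last vowel is.
"zawomuh" has last vowel 'u'. The stems whose last vowel is 'u' (tabedug → tabedig, vibtusnug → vibtusnig, nahewuv → nahewiv) change the last vowel to 'i'.
So zawomuh → zawomih.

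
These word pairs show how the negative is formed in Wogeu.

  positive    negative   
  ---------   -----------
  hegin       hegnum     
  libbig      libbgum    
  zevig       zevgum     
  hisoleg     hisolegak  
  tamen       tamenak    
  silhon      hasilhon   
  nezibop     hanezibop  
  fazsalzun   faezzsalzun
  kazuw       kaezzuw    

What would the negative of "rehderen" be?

rehderenak

libbig and hisoleg both end in -g yet inflect differently (libbgum, hisolegak), so the final letter is not what conditions the rule; the last vowel is.
"rehderen" has last vowel 'e'. The stems whose last vowel is 'e' (hisoleg → hisolegak, tamen → tamenak) add -ak.
So rehderen → rehderenak.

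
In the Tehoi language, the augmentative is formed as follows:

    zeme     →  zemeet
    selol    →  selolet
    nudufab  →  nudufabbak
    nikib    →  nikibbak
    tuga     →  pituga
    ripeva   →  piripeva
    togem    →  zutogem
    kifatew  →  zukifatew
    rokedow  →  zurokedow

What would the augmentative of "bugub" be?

bugubbak

nudufab and tuga both have last vowel 'a' yet inflect differently (nudufabbak, pituga), so the last vowel is not what conditions the rule; the final letter is.
"bugub" ends in -b. The stems ending in -b (nudufab → nudufabbak, nikib → nikibbak) double the final consonant and add -ak.
So bugub → bugubbak.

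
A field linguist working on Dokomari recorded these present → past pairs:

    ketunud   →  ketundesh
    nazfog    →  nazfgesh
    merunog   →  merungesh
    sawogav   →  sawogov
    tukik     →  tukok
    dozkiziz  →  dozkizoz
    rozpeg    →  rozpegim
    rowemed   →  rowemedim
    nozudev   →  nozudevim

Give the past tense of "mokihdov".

mokihdvesh

nazfog and rozpeg both end in -g yet inflect differently (nazfgesh, rozpegim), so the final letter is not what conditions the rule; the last vowel is.
"mokihdov" has last vowel 'o'. The stems whose last vowel is 'o' (nazfog → nazfgesh, merunog → merungesh) delete the last vowel and add -esh.
The other patterns: stems whose last vowel is 'a' or 'i' change the last vowel to 'o'; stems whose last vowel is 'e' add -im.
So mokihdov → mokihdvesh.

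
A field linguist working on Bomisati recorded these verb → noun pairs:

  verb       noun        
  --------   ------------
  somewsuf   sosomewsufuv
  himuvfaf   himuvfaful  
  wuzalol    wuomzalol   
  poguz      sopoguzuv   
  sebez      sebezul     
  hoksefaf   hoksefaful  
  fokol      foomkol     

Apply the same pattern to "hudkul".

sohudkuluv

poguz and sebez both end in -z yet inflect differently (sopoguzuv, sebezul), so the final letter is not what conditions the rule; the last vowel is.
"hudkul" has last vowel 'u'. The stems whose last vowel is 'u' (poguz → sopoguzuv, somewsuf → sosomewsufuv) add so- … -uv around the stem.
So hudkul → sohudkuluv.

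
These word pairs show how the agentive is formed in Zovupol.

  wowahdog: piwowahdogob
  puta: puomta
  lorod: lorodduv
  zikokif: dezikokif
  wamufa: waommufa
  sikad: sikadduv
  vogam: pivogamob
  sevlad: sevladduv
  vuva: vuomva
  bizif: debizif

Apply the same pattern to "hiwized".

"hiwized" ends in -d. The stems ending in -d (sikad → sikadduv, lorod → lorodduv, sevlad → sevladduv) double the final consonant and add -uv.
So hiwized → hiwizedduv.

hiwizedduv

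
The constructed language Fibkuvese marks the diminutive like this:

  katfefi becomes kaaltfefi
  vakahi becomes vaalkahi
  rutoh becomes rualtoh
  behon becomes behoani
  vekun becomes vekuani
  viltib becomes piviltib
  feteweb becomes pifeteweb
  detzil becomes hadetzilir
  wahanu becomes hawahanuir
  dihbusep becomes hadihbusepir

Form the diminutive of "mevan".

mevaani

"mevan" ends in -n. The stems ending in -n (behon → behoani, vekun → vekuani) drop the final letter and add -ani.
The other patterns: stems ending in -h or -i insert -al- after the first vowel; stems ending in -b add the prefix pi-; stems ending in -l, -p or -u add ha- … -ir around the stem.
So mevan → mevaani.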